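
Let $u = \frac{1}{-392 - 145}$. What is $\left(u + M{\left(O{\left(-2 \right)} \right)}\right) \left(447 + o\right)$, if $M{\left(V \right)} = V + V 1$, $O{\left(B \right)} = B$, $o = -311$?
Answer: $- \frac{292264}{537} \approx -544.25$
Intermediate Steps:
$u = - \frac{1}{537}$ ($u = \frac{1}{-537} = - \frac{1}{537} \approx -0.0018622$)
$M{\left(V \right)} = 2 V$ ($M{\left(V \right)} = V + V = 2 V$)
$\left(u + M{\left(O{\left(-2 \right)} \right)}\right) \left(447 + o\right) = \left(- \frac{1}{537} + 2 \left(-2\right)\right) \left(447 - 311\right) = \left(- \frac{1}{537} - 4\right) 136 = \left(- \frac{2149}{537}\right) 136 = - \frac{292264}{537}$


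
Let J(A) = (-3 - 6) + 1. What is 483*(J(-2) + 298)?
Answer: 140070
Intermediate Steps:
J(A) = -8 (J(A) = -9 + 1 = -8)
483*(J(-2) + 298) = 483*(-8 + 298) = 483*290 = 140070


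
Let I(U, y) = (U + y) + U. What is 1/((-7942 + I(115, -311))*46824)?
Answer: -1/375668952 ≈ -2.6619e-9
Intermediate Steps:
I(U, y) = y + 2*U
1/((-7942 + I(115, -311))*46824) = 1/((-7942 + (-311 + 2*115))*46824) = (1/46824)/(-7942 + (-311 + 230)) = (1/46824)/(-7942 - 81) = (1/46824)/(-8023) = -1/8023*1/46824 = -1/375668952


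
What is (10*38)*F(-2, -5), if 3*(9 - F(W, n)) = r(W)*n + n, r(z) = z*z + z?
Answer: 5320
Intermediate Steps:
r(z) = z + z² (r(z) = z² + z = z + z²)
F(W, n) = 9 - n/3 - W*n*(1 + W)/3 (F(W, n) = 9 - ((W*(1 + W))*n + n)/3 = 9 - (W*n*(1 + W) + n)/3 = 9 - (n + W*n*(1 + W))/3 = 9 + (-n/3 - W*n*(1 + W)/3) = 9 - n/3 - W*n*(1 + W)/3)
(10*38)*F(-2, -5) = (10*38)*(9 - ⅓*(-5) - ⅓*(-2)*(-5)*(1 - 2)) = 380*(9 + 5/3 - ⅓*(-2)*(-5)*(-1)) = 380*(9 + 5/3 + 10/3) = 380*14 = 5320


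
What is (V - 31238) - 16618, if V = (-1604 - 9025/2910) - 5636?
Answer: -32067677/582 ≈ -55099.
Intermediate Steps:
V = -4215485/582 (V = (-1604 - 9025*1/2910) - 5636 = (-1604 - 1805/582) - 5636 = -935333/582 - 5636 = -4215485/582 ≈ -7243.1)
(V - 31238) - 16618 = (-4215485/582 - 31238) - 16618 = -22396001/582 - 16618 = -32067677/582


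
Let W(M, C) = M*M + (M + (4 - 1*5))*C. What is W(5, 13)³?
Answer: 456533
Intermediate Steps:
W(M, C) = M² + C*(-1 + M) (W(M, C) = M² + (M + (4 - 5))*C = M² + (M - 1)*C = M² + (-1 + M)*C = M² + C*(-1 + M))
W(5, 13)³ = (5² - 1*13 + 13*5)³ = (25 - 13 + 65)³ = 77³ = 456533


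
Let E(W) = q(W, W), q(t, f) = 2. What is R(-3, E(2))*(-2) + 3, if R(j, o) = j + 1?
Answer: 7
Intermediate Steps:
E(W) = 2
R(j, o) = 1 + j
R(-3, E(2))*(-2) + 3 = (1 - 3)*(-2) + 3 = -2*(-2) + 3 = 4 + 3 = 7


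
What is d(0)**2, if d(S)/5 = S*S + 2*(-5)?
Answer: 2500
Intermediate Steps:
d(S) = -50 + 5*S**2 (d(S) = 5*(S*S + 2*(-5)) = 5*(S**2 - 10) = 5*(-10 + S**2) = -50 + 5*S**2)
d(0)**2 = (-50 + 5*0**2)**2 = (-50 + 5*0)**2 = (-50 + 0)**2 = (-50)**2 = 2500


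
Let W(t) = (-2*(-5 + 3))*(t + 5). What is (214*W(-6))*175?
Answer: -149800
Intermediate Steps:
W(t) = 20 + 4*t (W(t) = (-2*(-2))*(5 + t) = 4*(5 + t) = 20 + 4*t)
(214*W(-6))*175 = (214*(20 + 4*(-6)))*175 = (214*(20 - 24))*175 = (214*(-4))*175 = -856*175 = -149800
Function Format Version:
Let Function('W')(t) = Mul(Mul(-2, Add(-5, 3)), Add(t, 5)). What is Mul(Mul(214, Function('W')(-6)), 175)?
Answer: -149800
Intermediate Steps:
Function('W')(t) = Add(20, Mul(4, t)) (Function('W')(t) = Mul(Mul(-2, -2), Add(5, t)) = Mul(4, Add(5, t)) = Add(20, Mul(4, t)))
Mul(Mul(214, Function('W')(-6)), 175) = Mul(Mul(214, Add(20, Mul(4, -6))), 175) = Mul(Mul(214, Add(20, -24)), 175) = Mul(Mul(214, -4), 175) = Mul(-856, 175) = -149800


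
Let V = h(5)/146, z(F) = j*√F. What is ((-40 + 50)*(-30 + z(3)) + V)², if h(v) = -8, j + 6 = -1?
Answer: 558121516/5329 + 3066560*√3/73 ≈ 1.7749e+5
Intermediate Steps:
j = -7 (j = -6 - 1 = -7)
z(F) = -7*√F
V = -4/73 (V = -8/146 = -8*1/146 = -4/73 ≈ -0.054795)
((-40 + 50)*(-30 + z(3)) + V)² = ((-40 + 50)*(-30 - 7*√3) - 4/73)² = (10*(-30 - 7*√3) - 4/73)² = ((-300 - 70*√3) - 4/73)² = (-21904/73 - 70*√3)²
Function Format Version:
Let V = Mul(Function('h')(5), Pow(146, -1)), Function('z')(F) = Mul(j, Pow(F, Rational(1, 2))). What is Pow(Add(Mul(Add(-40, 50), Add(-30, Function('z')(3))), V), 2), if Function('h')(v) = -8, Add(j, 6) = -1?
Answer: Add(Rational(558121516, 5329), Mul(Rational(3066560, 73), Pow(3, Rational(1, 2)))) ≈ 1.7749e+5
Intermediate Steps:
j = -7 (j = Add(-6, -1) = -7)
Function('z')(F) = Mul(-7, Pow(F, Rational(1, 2)))
V = Rational(-4, 73) (V = Mul(-8, Pow(146, -1)) = Mul(-8, Rational(1, 146)) = Rational(-4, 73) ≈ -0.054795)
Pow(Add(Mul(Add(-40, 50), Add(-30, Function('z')(3))), V), 2) = Pow(Add(Mul(Add(-40, 50), Add(-30, Mul(-7, Pow(3, Rational(1, 2))))), Rational(-4, 73)), 2) = Pow(Add(Mul(10, Add(-30, Mul(-7, Pow(3, Rational(1, 2))))), Rational(-4, 73)), 2) = Pow(Add(Add(-300, Mul(-70, Pow(3, Rational(1, 2)))), Rational(-4, 73)), 2) = Pow(Add(Rational(-21904, 73), Mul(-70, Pow(3, Rational(1, 2)))), 2)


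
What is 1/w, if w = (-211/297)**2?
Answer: 88209/44521 ≈ 1.9813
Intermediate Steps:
w = 44521/88209 (w = (-211*1/297)**2 = (-211/297)**2 = 44521/88209 ≈ 0.50472)
1/w = 1/(44521/88209) = 88209/44521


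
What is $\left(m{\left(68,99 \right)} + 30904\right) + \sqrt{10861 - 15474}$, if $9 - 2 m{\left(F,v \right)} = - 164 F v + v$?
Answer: $582883 + i \sqrt{4613} \approx 5.8288 \cdot 10^{5} + 67.919 i$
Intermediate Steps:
$m{\left(F,v \right)} = \frac{9}{2} - \frac{v}{2} + 82 F v$ ($m{\left(F,v \right)} = \frac{9}{2} - \frac{- 164 F v + v}{2} = \frac{9}{2} - \frac{v - 164 F v}{2} = \frac{9}{2} + \left(- \frac{v}{2} + 82 F v\right) = \frac{9}{2} - \frac{v}{2} + 82 F v$)
$\left(m{\left(68,99 \right)} + 30904\right) + \sqrt{10861 - 15474} = \left(\left(\frac{9}{2} - \frac{99}{2} + 82 \cdot 68 \cdot 99\right) + 30904\right) + \sqrt{10861 - 15474} = \left(\left(\frac{9}{2} - \frac{99}{2} + 552024\right) + 30904\right) + \sqrt{-4613} = \left(551979 + 30904\right) + i \sqrt{4613} = 582883 + i \sqrt{4613}$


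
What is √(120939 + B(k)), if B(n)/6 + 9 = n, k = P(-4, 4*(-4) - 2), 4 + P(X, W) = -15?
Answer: 9*√1491 ≈ 347.52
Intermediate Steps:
P(X, W) = -19 (P(X, W) = -4 - 15 = -19)
k = -19
B(n) = -54 + 6*n
√(120939 + B(k)) = √(120939 + (-54 + 6*(-19))) = √(120939 + (-54 - 114)) = √(120939 - 168) = √120771 = 9*√1491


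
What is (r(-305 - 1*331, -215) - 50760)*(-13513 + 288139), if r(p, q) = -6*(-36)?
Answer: -13880696544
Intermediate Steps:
r(p, q) = 216
(r(-305 - 1*331, -215) - 50760)*(-13513 + 288139) = (216 - 50760)*(-13513 + 288139) = -50544*274626 = -13880696544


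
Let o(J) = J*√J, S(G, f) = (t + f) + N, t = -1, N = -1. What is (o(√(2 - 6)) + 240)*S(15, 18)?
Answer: 3840 + 32*(-1)^(¾)*√2 ≈ 3808.0 + 32.0*I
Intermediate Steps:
S(G, f) = -2 + f (S(G, f) = (-1 + f) - 1 = -2 + f)
o(J) = J^(3/2)
(o(√(2 - 6)) + 240)*S(15, 18) = ((√(2 - 6))^(3/2) + 240)*(-2 + 18) = ((√(-4))^(3/2) + 240)*16 = ((2*I)^(3/2) + 240)*16 = ((1 + I)³ + 240)*16 = (240 + (1 + I)³)*16 = 3840 + 16*(1 + I)³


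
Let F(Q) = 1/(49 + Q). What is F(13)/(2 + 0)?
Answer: 1/124 ≈ 0.0080645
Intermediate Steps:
F(13)/(2 + 0) = 1/((2 + 0)*(49 + 13)) = 1/(2*62) = (½)*(1/62) = 1/124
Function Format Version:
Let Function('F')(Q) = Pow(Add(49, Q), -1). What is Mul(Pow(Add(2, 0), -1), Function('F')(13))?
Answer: Rational(1, 124) ≈ 0.0080645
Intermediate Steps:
Mul(Pow(Add(2, 0), -1), Function('F')(13)) = Mul(Pow(Add(2, 0), -1), Pow(Add(49, 13), -1)) = Mul(Pow(2, -1), Pow(62, -1)) = Mul(Rational(1, 2), Rational(1, 62)) = Rational(1, 124)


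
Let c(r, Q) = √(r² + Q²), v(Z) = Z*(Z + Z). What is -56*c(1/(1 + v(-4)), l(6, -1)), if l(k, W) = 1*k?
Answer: -56*√39205/33 ≈ -336.00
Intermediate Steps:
l(k, W) = k
v(Z) = 2*Z² (v(Z) = Z*(2*Z) = 2*Z²)
c(r, Q) = √(Q² + r²)
-56*c(1/(1 + v(-4)), l(6, -1)) = -56*√(6² + (1/(1 + 2*(-4)²))²) = -56*√(36 + (1/(1 + 2*16))²) = -56*√(36 + (1/(1 + 32))²) = -56*√(36 + (1/33)²) = -56*√(36 + 1/1089) = -56*√39205/33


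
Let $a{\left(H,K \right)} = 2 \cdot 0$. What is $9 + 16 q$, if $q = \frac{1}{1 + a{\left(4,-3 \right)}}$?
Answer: $25$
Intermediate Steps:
$a{\left(H,K \right)} = 0$
$q = 1$ ($q = \frac{1}{1 + 0} = 1^{-1} = 1$)
$9 + 16 q = 9 + 16 \cdot 1 = 9 + 16 = 25$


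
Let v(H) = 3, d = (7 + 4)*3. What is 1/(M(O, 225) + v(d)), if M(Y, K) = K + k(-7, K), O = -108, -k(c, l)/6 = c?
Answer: 1/270 ≈ 0.0037037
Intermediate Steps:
d = 33 (d = 11*3 = 33)
k(c, l) = -6*c
M(Y, K) = 42 + K (M(Y, K) = K - 6*(-7) = K + 42 = 42 + K)
1/(M(O, 225) + v(d)) = 1/((42 + 225) + 3) = 1/(267 + 3) = 1/270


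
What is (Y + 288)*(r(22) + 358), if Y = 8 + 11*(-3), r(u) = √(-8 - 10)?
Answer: 94154 + 789*I*√2 ≈ 94154.0 + 1115.8*I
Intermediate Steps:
r(u) = 3*I*√2 (r(u) = √(-18) = 3*I*√2)
Y = -25 (Y = 8 - 33 = -25)
(Y + 288)*(r(22) + 358) = (-25 + 288)*(3*I*√2 + 358) = 263*(358 + 3*I*√2) = 94154 + 789*I*√2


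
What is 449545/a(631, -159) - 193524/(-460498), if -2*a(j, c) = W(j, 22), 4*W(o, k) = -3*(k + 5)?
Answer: 828066131362/18650169 ≈ 44400.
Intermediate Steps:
W(o, k) = -15/4 - 3*k/4 (W(o, k) = (-3*(k + 5))/4 = (-3*(5 + k))/4 = (-15 - 3*k)/4 = -15/4 - 3*k/4)
a(j, c) = 81/8 (a(j, c) = -(-15/4 - 3/4*22)/2 = -(-15/4 - 33/2)/2 = -1/2*(-81/4) = 81/8)
449545/a(631, -159) - 193524/(-460498) = 449545/(81/8) - 193524/(-460498) = 449545*(8/81) - 193524*(-1/460498) = 3596360/81 + 96762/230249 = 828066131362/18650169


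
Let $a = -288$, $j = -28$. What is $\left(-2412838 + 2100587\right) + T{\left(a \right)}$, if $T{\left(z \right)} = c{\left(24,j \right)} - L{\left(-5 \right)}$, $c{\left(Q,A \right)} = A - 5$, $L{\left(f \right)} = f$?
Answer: $-312279$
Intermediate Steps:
$c{\left(Q,A \right)} = -5 + A$
$T{\left(z \right)} = -28$ ($T{\left(z \right)} = \left(-5 - 28\right) - -5 = -33 + 5 = -28$)
$\left(-2412838 + 2100587\right) + T{\left(a \right)} = \left(-2412838 + 2100587\right) - 28 = -312251 - 28 = -312279$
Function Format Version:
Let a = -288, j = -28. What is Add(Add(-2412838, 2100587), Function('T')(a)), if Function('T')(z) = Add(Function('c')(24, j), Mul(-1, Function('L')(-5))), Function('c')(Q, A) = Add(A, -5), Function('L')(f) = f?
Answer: -312279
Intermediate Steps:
Function('c')(Q, A) = Add(-5, A)
Function('T')(z) = -28 (Function('T')(z) = Add(Add(-5, -28), Mul(-1, -5)) = Add(-33, 5) = -28)
Add(Add(-2412838, 2100587), Function('T')(a)) = Add(Add(-2412838, 2100587), -28) = Add(-312251, -28) = -312279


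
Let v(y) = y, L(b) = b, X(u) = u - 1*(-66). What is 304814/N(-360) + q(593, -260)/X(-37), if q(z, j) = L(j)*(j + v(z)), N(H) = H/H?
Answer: 8753026/29 ≈ 3.0183e+5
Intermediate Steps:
X(u) = 66 + u (X(u) = u + 66 = 66 + u)
N(H) = 1
q(z, j) = j*(j + z)
304814/N(-360) + q(593, -260)/X(-37) = 304814/1 + (-260*(-260 + 593))/(66 - 37) = 304814*1 - 260*333/29 = 304814 - 86580*1/29 = 304814 - 86580/29 = 8753026/29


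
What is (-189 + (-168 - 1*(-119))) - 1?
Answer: -239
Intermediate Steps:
(-189 + (-168 - 1*(-119))) - 1 = (-189 + (-168 + 119)) - 1 = (-189 - 49) - 1 = -238 - 1 = -239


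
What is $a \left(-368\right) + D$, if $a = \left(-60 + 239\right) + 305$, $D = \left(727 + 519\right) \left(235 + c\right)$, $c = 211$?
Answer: $377604$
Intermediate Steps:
$D = 555716$ ($D = \left(727 + 519\right) \left(235 + 211\right) = 1246 \cdot 446 = 555716$)
$a = 484$ ($a = 179 + 305 = 484$)
$a \left(-368\right) + D = 484 \left(-368\right) + 555716 = -178112 + 555716 = 377604$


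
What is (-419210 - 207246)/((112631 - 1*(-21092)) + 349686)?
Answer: -626456/483409 ≈ -1.2959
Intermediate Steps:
(-419210 - 207246)/((112631 - 1*(-21092)) + 349686) = -626456/((112631 + 21092) + 349686) = -626456/(133723 + 349686) = -626456/483409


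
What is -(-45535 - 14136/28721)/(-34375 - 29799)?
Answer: -1307824871/1843141454 ≈ -0.70956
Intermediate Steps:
-(-45535 - 14136/28721)/(-34375 - 29799) = -(-45535 - 14136*1/28721)/(-64174) = -(-45535 - 14136/28721)*(-1)/64174 = -(-1307824871)*(-1)/(28721*64174) = -1*1307824871/1843141454 = -1307824871/1843141454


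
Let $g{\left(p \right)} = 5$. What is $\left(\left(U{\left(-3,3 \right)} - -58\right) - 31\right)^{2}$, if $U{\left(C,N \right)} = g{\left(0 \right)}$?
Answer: $1024$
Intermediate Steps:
$U{\left(C,N \right)} = 5$
$\left(\left(U{\left(-3,3 \right)} - -58\right) - 31\right)^{2} = \left(\left(5 - -58\right) - 31\right)^{2} = \left(\left(5 + 58\right) - 31\right)^{2} = \left(63 - 31\right)^{2} = 32^{2} = 1024$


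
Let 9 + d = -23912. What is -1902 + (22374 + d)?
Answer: -3449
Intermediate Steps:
d = -23921 (d = -9 - 23912 = -23921)
-1902 + (22374 + d) = -1902 + (22374 - 23921) = -1902 - 1547 = -3449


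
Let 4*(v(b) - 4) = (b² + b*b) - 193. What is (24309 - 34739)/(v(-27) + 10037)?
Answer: -41720/41429 ≈ -1.0070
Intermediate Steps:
v(b) = -177/4 + b²/2 (v(b) = 4 + ((b² + b*b) - 193)/4 = 4 + ((b² + b²) - 193)/4 = 4 + (2*b² - 193)/4 = 4 + (-193 + 2*b²)/4 = 4 + (-193/4 + b²/2) = -177/4 + b²/2)
(24309 - 34739)/(v(-27) + 10037) = (24309 - 34739)/((-177/4 + (½)*(-27)²) + 10037) = -10430/((-177/4 + (½)*729) + 10037) = -10430/((-177/4 + 729/2) + 10037) = -10430/(1281/4 + 10037) = -10430/41429/4 = -10430*4/41429 = -41720/41429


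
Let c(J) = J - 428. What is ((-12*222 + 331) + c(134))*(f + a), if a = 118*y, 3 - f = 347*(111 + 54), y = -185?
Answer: 207748414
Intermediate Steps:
c(J) = -428 + J
f = -57252 (f = 3 - 347*(111 + 54) = 3 - 347*165 = 3 - 1*57255 = 3 - 57255 = -57252)
a = -21830 (a = 118*(-185) = -21830)
((-12*222 + 331) + c(134))*(f + a) = ((-12*222 + 331) + (-428 + 134))*(-57252 - 21830) = ((-2664 + 331) - 294)*(-79082) = (-2333 - 294)*(-79082) = -2627*(-79082) = 207748414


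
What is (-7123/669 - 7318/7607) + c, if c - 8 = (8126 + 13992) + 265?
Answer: 113890577050/5089083 ≈ 22379.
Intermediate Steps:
c = 22391 (c = 8 + ((8126 + 13992) + 265) = 8 + (22118 + 265) = 8 + 22383 = 22391)
(-7123/669 - 7318/7607) + c = (-7123/669 - 7318/7607) + 22391 = -59080403/5089083 + 22391 = 113890577050/5089083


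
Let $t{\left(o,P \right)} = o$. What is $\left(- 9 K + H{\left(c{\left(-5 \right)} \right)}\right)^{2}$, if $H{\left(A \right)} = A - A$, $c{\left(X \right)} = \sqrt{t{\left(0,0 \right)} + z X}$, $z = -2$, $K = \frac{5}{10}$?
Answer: $\frac{81}{4} \approx 20.25$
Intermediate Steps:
$K = \frac{1}{2}$ ($K = 5 \cdot \frac{1}{10} = \frac{1}{2} \approx 0.5$)
$c{\left(X \right)} = \sqrt{2} \sqrt{- X}$ ($c{\left(X \right)} = \sqrt{0 - 2 X} = \sqrt{- 2 X} = \sqrt{2} \sqrt{- X}$)
$H{\left(A \right)} = 0$
$\left(- 9 K + H{\left(c{\left(-5 \right)} \right)}\right)^{2} = \left(\left(-9\right) \frac{1}{2} + 0\right)^{2} = \left(- \frac{9}{2} + 0\right)^{2} = \left(- \frac{9}{2}\right)^{2} = \frac{81}{4}$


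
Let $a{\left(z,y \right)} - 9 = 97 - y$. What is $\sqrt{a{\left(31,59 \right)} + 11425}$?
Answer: $4 \sqrt{717} \approx 107.11$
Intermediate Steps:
$a{\left(z,y \right)} = 106 - y$ ($a{\left(z,y \right)} = 9 - \left(-97 + y\right) = 106 - y$)
$\sqrt{a{\left(31,59 \right)} + 11425} = \sqrt{\left(106 - 59\right) + 11425} = \sqrt{47 + 11425} = \sqrt{11472} = 4 \sqrt{717}$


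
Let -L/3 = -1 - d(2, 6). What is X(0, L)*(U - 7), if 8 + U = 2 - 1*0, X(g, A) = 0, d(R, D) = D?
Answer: 0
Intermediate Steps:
L = 21 (L = -3*(-1 - 1*6) = -3*(-1 - 6) = -3*(-7) = 21)
U = -6 (U = -8 + (2 - 1*0) = -8 + (2 + 0) = -8 + 2 = -6)
X(0, L)*(U - 7) = 0*(-6 - 7) = 0*(-13) = 0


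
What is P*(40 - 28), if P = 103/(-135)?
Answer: -412/45 ≈ -9.1555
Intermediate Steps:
P = -103/135 (P = 103*(-1/135) = -103/135 ≈ -0.76296)
P*(40 - 28) = -103*(40 - 28)/135 = -103/135*12 = -412/45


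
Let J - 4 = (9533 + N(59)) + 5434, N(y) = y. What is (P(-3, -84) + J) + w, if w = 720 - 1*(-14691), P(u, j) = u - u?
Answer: 30441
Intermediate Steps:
P(u, j) = 0
w = 15411 (w = 720 + 14691 = 15411)
J = 15030 (J = 4 + ((9533 + 59) + 5434) = 4 + (9592 + 5434) = 4 + 15026 = 15030)
(P(-3, -84) + J) + w = (0 + 15030) + 15411 = 15030 + 15411 = 30441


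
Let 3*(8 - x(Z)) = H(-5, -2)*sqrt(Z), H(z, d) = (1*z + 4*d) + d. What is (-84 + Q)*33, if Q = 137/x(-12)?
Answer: 165*(-168*sqrt(3) + 107*I)/(2*(-4*I + 5*sqrt(3))) ≈ -2672.6 - 215.13*I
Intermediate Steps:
H(z, d) = z + 5*d (H(z, d) = (z + 4*d) + d = z + 5*d)
x(Z) = 8 + 5*sqrt(Z) (x(Z) = 8 - (-5 + 5*(-2))*sqrt(Z)/3 = 8 - (-5 - 10)*sqrt(Z)/3 = 8 - (-5)*sqrt(Z) = 8 + 5*sqrt(Z))
Q = 137/(8 + 10*I*sqrt(3)) (Q = 137/(8 + 5*sqrt(-12)) = 137/(8 + 5*(2*I*sqrt(3))) = 137/(8 + 10*I*sqrt(3)) ≈ 3.011 - 6.519*I)
(-84 + Q)*33 = (-84 + (274/91 - 685*I*sqrt(3)/182))*33 = (-7370/91 - 685*I*sqrt(3)/182)*33 = -243210/91 - 22605*I*sqrt(3)/182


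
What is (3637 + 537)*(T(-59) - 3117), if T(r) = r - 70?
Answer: -13548804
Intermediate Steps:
T(r) = -70 + r
(3637 + 537)*(T(-59) - 3117) = (3637 + 537)*((-70 - 59) - 3117) = 4174*(-129 - 3117) = 4174*(-3246) = -13548804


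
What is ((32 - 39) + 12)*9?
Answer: 45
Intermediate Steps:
((32 - 39) + 12)*9 = (-7 + 12)*9 = 5*9 = 45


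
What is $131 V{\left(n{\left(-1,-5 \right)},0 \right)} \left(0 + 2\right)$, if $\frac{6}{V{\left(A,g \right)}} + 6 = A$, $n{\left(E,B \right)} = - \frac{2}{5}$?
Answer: $- \frac{1965}{8} \approx -245.63$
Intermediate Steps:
$n{\left(E,B \right)} = - \frac{2}{5}$ ($n{\left(E,B \right)} = \left(-2\right) \frac{1}{5} = - \frac{2}{5}$)
$V{\left(A,g \right)} = \frac{6}{-6 + A}$
$131 V{\left(n{\left(-1,-5 \right)},0 \right)} \left(0 + 2\right) = 131 \frac{6}{-6 - \frac{2}{5}} \left(0 + 2\right) = 131 \frac{6}{- \frac{32}{5}} \cdot 2 = 131 \cdot 6 \left(- \frac{5}{32}\right) 2 = 131 \left(\left(- \frac{15}{16}\right) 2\right) = 131 \left(- \frac{15}{8}\right) = - \frac{1965}{8}$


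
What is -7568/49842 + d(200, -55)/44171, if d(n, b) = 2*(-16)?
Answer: -167940536/1100785491 ≈ -0.15256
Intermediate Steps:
d(n, b) = -32
-7568/49842 + d(200, -55)/44171 = -7568/49842 - 32/44171 = -7568*1/49842 - 32*1/44171 = -3784/24921 - 32/44171 = -167940536/1100785491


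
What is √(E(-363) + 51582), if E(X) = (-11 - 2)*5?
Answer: √51517 ≈ 226.97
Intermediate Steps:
E(X) = -65 (E(X) = -13*5 = -65)
√(E(-363) + 51582) = √(-65 + 51582) = √51517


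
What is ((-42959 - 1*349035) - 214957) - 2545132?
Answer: -3152083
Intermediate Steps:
((-42959 - 1*349035) - 214957) - 2545132 = ((-42959 - 349035) - 214957) - 2545132 = (-391994 - 214957) - 2545132 = -606951 - 2545132 = -3152083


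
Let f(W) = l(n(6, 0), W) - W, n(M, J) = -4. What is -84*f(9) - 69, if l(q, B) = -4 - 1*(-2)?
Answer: 855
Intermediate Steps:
l(q, B) = -2 (l(q, B) = -4 + 2 = -2)
f(W) = -2 - W
-84*f(9) - 69 = -84*(-2 - 1*9) - 69 = -84*(-2 - 9) - 69 = -84*(-11) - 69 = 924 - 69 = 855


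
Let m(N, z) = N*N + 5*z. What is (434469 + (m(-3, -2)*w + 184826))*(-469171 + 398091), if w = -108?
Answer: -44027165240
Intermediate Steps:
m(N, z) = N² + 5*z
(434469 + (m(-3, -2)*w + 184826))*(-469171 + 398091) = (434469 + (((-3)² + 5*(-2))*(-108) + 184826))*(-469171 + 398091) = (434469 + ((9 - 10)*(-108) + 184826))*(-71080) = (434469 + (-1*(-108) + 184826))*(-71080) = (434469 + (108 + 184826))*(-71080) = (434469 + 184934)*(-71080) = 619403*(-71080) = -44027165240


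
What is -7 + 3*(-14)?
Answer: -49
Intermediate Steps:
-7 + 3*(-14) = -7 - 42 = -49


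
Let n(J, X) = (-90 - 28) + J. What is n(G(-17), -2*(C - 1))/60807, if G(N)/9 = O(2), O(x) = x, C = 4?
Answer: -100/60807 ≈ -0.0016445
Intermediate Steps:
G(N) = 18 (G(N) = 9*2 = 18)
n(J, X) = -118 + J
n(G(-17), -2*(C - 1))/60807 = (-118 + 18)/60807 = -100*1/60807 = -100/60807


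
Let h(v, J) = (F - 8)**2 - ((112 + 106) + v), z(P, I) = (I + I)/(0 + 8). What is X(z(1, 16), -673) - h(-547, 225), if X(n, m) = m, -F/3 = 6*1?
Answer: -1678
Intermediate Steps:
F = -18 ≈ -18.000
z(P, I) = I/4 (z(P, I) = (2*I)/8 = (2*I)*(1/8) = I/4)
h(v, J) = 458 - v (h(v, J) = (-18 - 8)**2 - ((112 + 106) + v) = (-26)**2 - (218 + v) = 676 + (-218 - v) = 458 - v)
X(z(1, 16), -673) - h(-547, 225) = -673 - (458 - 1*(-547)) = -673 - (458 + 547) = -673 - 1*1005 = -673 - 1005 = -1678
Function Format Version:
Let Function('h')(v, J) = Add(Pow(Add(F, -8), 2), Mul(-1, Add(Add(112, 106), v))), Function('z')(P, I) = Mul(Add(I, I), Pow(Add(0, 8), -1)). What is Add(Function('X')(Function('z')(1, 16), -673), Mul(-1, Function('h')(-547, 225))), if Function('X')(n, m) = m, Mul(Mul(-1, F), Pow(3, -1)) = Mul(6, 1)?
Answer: -1678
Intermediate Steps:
F = -18 (F = Mul(-3, Mul(6, 1)) = Mul(-3, 6) = -18)
Function('z')(P, I) = Mul(Rational(1, 4), I) (Function('z')(P, I) = Mul(Mul(2, I), Pow(8, -1)) = Mul(Mul(2, I), Rational(1, 8)) = Mul(Rational(1, 4), I))
Function('h')(v, J) = Add(458, Mul(-1, v)) (Function('h')(v, J) = Add(Pow(Add(-18, -8), 2), Mul(-1, Add(Add(112, 106), v))) = Add(Pow(-26, 2), Mul(-1, Add(218, v))) = Add(676, Add(-218, Mul(-1, v))) = Add(458, Mul(-1, v)))
Add(Function('X')(Function('z')(1, 16), -673), Mul(-1, Function('h')(-547, 225))) = Add(-673, Mul(-1, Add(458, Mul(-1, -547)))) = Add(-673, Mul(-1, Add(458, 547))) = Add(-673, Mul(-1, 1005)) = Add(-673, -1005) = -1678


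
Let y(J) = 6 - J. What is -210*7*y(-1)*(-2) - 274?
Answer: 20306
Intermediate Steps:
-210*7*y(-1)*(-2) - 274 = -210*7*(6 - 1*(-1))*(-2) - 274 = -210*7*(6 + 1)*(-2) - 274 = -210*7*7*(-2) - 274 = -10290*(-2) - 274 = -210*(-98) - 274 = 20580 - 274 = 20306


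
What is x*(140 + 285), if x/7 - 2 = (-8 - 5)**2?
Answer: 508725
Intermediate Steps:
x = 1197 (x = 14 + 7*(-8 - 5)**2 = 14 + 7*(-13)**2 = 14 + 7*169 = 14 + 1183 = 1197)
x*(140 + 285) = 1197*(140 + 285) = 1197*425 = 508725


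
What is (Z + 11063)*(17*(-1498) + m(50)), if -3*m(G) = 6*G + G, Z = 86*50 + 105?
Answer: -395712688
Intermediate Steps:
Z = 4405 (Z = 4300 + 105 = 4405)
m(G) = -7*G/3 (m(G) = -(6*G + G)/3 = -7*G/3)
(Z + 11063)*(17*(-1498) + m(50)) = (4405 + 11063)*(17*(-1498) - 7/3*50) = 15468*(-25466 - 350/3) = 15468*(-76748/3) = -395712688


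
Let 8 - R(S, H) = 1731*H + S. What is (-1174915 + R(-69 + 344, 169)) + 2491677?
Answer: 1023956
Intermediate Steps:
R(S, H) = 8 - S - 1731*H (R(S, H) = 8 - (1731*H + S) = 8 - (S + 1731*H) = 8 + (-S - 1731*H) = 8 - S - 1731*H)
(-1174915 + R(-69 + 344, 169)) + 2491677 = (-1174915 + (8 - (-69 + 344) - 1731*169)) + 2491677 = (-1174915 + (8 - 1*275 - 292539)) + 2491677 = (-1174915 + (8 - 275 - 292539)) + 2491677 = (-1174915 - 292806) + 2491677 = -1467721 + 2491677 = 1023956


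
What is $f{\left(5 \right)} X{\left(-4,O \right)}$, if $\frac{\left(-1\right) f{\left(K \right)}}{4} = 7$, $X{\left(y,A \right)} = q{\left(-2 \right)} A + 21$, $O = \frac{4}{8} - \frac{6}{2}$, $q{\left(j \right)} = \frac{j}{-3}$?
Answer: $- \frac{1624}{3} \approx -541.33$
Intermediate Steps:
$q{\left(j \right)} = - \frac{j}{3}$ ($q{\left(j \right)} = j \left(- \frac{1}{3}\right) = - \frac{j}{3}$)
$O = - \frac{5}{2}$ ($O = 4 \cdot \frac{1}{8} - 3 = \frac{1}{2} - 3 = - \frac{5}{2} \approx -2.5$)
$X{\left(y,A \right)} = 21 + \frac{2 A}{3}$ ($X{\left(y,A \right)} = \left(- \frac{1}{3}\right) \left(-2\right) A + 21 = \frac{2 A}{3} + 21 = 21 + \frac{2 A}{3}$)
$f{\left(K \right)} = -28$ ($f{\left(K \right)} = \left(-4\right) 7 = -28$)
$f{\left(5 \right)} X{\left(-4,O \right)} = - 28 \left(21 + \frac{2}{3} \left(- \frac{5}{2}\right)\right) = - 28 \left(21 - \frac{5}{3}\right) = \left(-28\right) \frac{58}{3} = - \frac{1624}{3}$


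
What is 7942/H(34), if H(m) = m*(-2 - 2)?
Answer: -3971/68 ≈ -58.397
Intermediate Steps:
H(m) = -4*m (H(m) = m*(-4) = -4*m)
7942/H(34) = 7942/((-4*34)) = 7942/(-136) = 7942*(-1/136) = -3971/68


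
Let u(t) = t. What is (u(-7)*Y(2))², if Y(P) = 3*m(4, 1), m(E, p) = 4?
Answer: 7056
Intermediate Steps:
Y(P) = 12 (Y(P) = 3*4 = 12)
(u(-7)*Y(2))² = (-7*12)² = (-84)² = 7056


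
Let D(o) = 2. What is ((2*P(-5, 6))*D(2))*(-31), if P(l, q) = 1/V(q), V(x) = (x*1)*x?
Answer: -31/9 ≈ -3.4444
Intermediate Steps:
V(x) = x² (V(x) = x*x = x²)
P(l, q) = q⁻² (P(l, q) = 1/(q²) = q⁻²)
((2*P(-5, 6))*D(2))*(-31) = ((2/6²)*2)*(-31) = ((2*(1/36))*2)*(-31) = ((1/18)*2)*(-31) = (⅑)*(-31) = -31/9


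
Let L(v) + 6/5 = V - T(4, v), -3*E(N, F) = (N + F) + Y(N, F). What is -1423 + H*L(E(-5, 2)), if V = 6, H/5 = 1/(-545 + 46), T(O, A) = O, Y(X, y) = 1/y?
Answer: -710081/499 ≈ -1423.0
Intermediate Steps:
E(N, F) = -F/3 - N/3 - 1/(3*F) (E(N, F) = -((N + F) + 1/F)/3 = -((F + N) + 1/F)/3 = -(F + N + 1/F)/3 = -F/3 - N/3 - 1/(3*F))
H = -5/499 (H = 5/(-545 + 46) = 5/(-499) = 5*(-1/499) = -5/499 ≈ -0.010020)
L(v) = 4/5 (L(v) = -6/5 + (6 - 1*4) = -6/5 + (6 - 4) = -6/5 + 2 = 4/5)
-1423 + H*L(E(-5, 2)) = -1423 - 5/499*4/5 = -1423 - 4/499 = -710081/499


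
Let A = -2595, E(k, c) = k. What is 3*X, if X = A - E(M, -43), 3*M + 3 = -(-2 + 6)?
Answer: -7778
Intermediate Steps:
M = -7/3 (M = -1 + (-(-2 + 6))/3 = -1 + (-1*4)/3 = -1 + (⅓)*(-4) = -1 - 4/3 = -7/3 ≈ -2.3333)
X = -7778/3 (X = -2595 - 1*(-7/3) = -2595 + 7/3 = -7778/3 ≈ -2592.7)
3*X = 3*(-7778/3) = -7778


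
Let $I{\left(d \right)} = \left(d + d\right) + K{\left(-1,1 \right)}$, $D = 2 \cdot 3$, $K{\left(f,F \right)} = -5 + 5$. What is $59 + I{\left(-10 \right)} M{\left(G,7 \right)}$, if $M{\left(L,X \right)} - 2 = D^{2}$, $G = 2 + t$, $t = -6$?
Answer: $-701$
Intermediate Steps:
$K{\left(f,F \right)} = 0$
$D = 6$
$I{\left(d \right)} = 2 d$ ($I{\left(d \right)} = \left(d + d\right) + 0 = 2 d + 0 = 2 d$)
$G = -4$ ($G = 2 - 6 = -4$)
$M{\left(L,X \right)} = 38$ ($M{\left(L,X \right)} = 2 + 6^{2} = 2 + 36 = 38$)
$59 + I{\left(-10 \right)} M{\left(G,7 \right)} = 59 + 2 \left(-10\right) 38 = 59 - 760 = -701$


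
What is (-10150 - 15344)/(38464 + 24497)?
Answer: -8498/20987 ≈ -0.40492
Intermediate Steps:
(-10150 - 15344)/(38464 + 24497) = -25494/62961 = -25494*1/62961 = -8498/20987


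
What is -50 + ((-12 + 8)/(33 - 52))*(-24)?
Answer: -1046/19 ≈ -55.053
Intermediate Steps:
-50 + ((-12 + 8)/(33 - 52))*(-24) = -50 - 4/(-19)*(-24) = -50 - 4*(-1/19)*(-24) = -50 + (4/19)*(-24) = -50 - 96/19 = -1046/19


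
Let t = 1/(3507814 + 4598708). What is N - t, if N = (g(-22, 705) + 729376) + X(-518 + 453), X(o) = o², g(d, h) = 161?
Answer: 5948257795763/8106522 ≈ 7.3376e+5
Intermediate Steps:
N = 733762 (N = (161 + 729376) + (-518 + 453)² = 729537 + (-65)² = 729537 + 4225 = 733762)
t = 1/8106522 ≈ 1.2336e-7
N - t = 733762 - 1*1/8106522 = 733762 - 1/8106522 = 5948257795763/8106522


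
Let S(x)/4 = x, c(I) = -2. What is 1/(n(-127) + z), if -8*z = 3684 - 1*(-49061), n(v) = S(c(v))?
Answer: -8/52809 ≈ -0.00015149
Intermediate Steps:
S(x) = 4*x
n(v) = -8 (n(v) = 4*(-2) = -8)
z = -52745/8 (z = -(3684 - 1*(-49061))/8 = -(3684 + 49061)/8 = -⅛*52745 = -52745/8 ≈ -6593.1)
1/(n(-127) + z) = 1/(-8 - 52745/8) = 1/(-52809/8) = -8/52809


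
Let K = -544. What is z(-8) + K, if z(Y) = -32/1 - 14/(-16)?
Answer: -4601/8 ≈ -575.13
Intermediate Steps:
z(Y) = -249/8 (z(Y) = -32*1 - 14*(-1/16) = -32 + 7/8 = -249/8)
z(-8) + K = -249/8 - 544 = -4601/8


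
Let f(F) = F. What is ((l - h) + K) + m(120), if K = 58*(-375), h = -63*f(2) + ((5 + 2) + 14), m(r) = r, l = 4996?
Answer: -16529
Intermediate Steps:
h = -105 (h = -63*2 + ((5 + 2) + 14) = -126 + (7 + 14) = -126 + 21 = -105)
K = -21750
((l - h) + K) + m(120) = ((4996 - 1*(-105)) - 21750) + 120 = ((4996 + 105) - 21750) + 120 = (5101 - 21750) + 120 = -16649 + 120 = -16529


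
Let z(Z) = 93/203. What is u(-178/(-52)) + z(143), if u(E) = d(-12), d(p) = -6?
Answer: -1125/203 ≈ -5.5419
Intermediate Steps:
z(Z) = 93/203 (z(Z) = 93*(1/203) = 93/203)
u(E) = -6
u(-178/(-52)) + z(143) = -6 + 93/203 = -1125/203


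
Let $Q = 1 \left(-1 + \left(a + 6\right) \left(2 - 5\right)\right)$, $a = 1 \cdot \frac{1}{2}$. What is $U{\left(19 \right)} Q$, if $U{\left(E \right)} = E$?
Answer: $- \frac{779}{2} \approx -389.5$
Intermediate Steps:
$a = \frac{1}{2}$ ($a = 1 \cdot \frac{1}{2} = \frac{1}{2} \approx 0.5$)
$Q = - \frac{41}{2}$ ($Q = 1 \left(-1 + \left(\frac{1}{2} + 6\right) \left(2 - 5\right)\right) = 1 \left(-1 + \frac{13}{2} \left(-3\right)\right) = 1 \left(-1 - \frac{39}{2}\right) = 1 \left(- \frac{41}{2}\right) = - \frac{41}{2} \approx -20.5$)
$U{\left(19 \right)} Q = 19 \left(- \frac{41}{2}\right) = - \frac{779}{2}$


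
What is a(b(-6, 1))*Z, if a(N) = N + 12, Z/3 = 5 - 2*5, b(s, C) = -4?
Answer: -120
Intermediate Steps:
Z = -15 (Z = 3*(5 - 2*5) = 3*(5 - 10) = 3*(-5) = -15)
a(N) = 12 + N
a(b(-6, 1))*Z = (12 - 4)*(-15) = 8*(-15) = -120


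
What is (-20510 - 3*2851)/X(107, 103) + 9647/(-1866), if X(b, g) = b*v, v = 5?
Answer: -59392703/998310 ≈ -59.493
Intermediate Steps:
X(b, g) = 5*b (X(b, g) = b*5 = 5*b)
(-20510 - 3*2851)/X(107, 103) + 9647/(-1866) = (-20510 - 3*2851)/((5*107)) + 9647/(-1866) = (-20510 - 1*8553)/535 + 9647*(-1/1866) = (-20510 - 8553)*(1/535) - 9647/1866 = -29063*1/535 - 9647/1866 = -29063/535 - 9647/1866 = -59392703/998310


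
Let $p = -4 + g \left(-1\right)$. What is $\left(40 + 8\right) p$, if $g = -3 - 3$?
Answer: $96$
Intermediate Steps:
$g = -6$ ($g = -3 - 3 = -6$)
$p = 2$ ($p = -4 - -6 = -4 + 6 = 2$)
$\left(40 + 8\right) p = \left(40 + 8\right) 2 = 48 \cdot 2 = 96$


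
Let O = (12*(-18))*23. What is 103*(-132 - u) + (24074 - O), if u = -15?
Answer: 16991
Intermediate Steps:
O = -4968 (O = -216*23 = -4968)
103*(-132 - u) + (24074 - O) = 103*(-132 - 1*(-15)) + (24074 - 1*(-4968)) = 103*(-132 + 15) + (24074 + 4968) = 103*(-117) + 29042 = -12051 + 29042 = 16991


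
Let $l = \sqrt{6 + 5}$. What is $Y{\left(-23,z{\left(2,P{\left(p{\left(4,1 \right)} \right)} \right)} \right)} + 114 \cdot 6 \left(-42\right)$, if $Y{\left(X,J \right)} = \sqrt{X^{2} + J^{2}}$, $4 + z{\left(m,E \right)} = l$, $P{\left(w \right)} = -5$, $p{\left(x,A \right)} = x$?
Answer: $-28728 + 2 \sqrt{139 - 2 \sqrt{11}} \approx -28705.0$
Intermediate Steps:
$l = \sqrt{11} \approx 3.3166$
$z{\left(m,E \right)} = -4 + \sqrt{11}$
$Y{\left(X,J \right)} = \sqrt{J^{2} + X^{2}}$
$Y{\left(-23,z{\left(2,P{\left(p{\left(4,1 \right)} \right)} \right)} \right)} + 114 \cdot 6 \left(-42\right) = \sqrt{\left(-4 + \sqrt{11}\right)^{2} + \left(-23\right)^{2}} + 114 \cdot 6 \left(-42\right) = \sqrt{\left(-4 + \sqrt{11}\right)^{2} + 529} + 114 \left(-252\right) = \sqrt{529 + \left(-4 + \sqrt{11}\right)^{2}} - 28728 = -28728 + \sqrt{529 + \left(-4 + \sqrt{11}\right)^{2}}$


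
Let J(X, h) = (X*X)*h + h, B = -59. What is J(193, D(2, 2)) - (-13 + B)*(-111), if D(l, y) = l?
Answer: 66508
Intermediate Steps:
J(X, h) = h + h*X² (J(X, h) = X²*h + h = h*X² + h = h + h*X²)
J(193, D(2, 2)) - (-13 + B)*(-111) = 2*(1 + 193²) - (-13 - 59)*(-111) = 2*(1 + 37249) - (-72)*(-111) = 2*37250 - 1*7992 = 74500 - 7992 = 66508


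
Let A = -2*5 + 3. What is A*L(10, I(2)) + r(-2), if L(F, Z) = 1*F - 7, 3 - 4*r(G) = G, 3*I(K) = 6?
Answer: -79/4 ≈ -19.750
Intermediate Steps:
I(K) = 2 (I(K) = (⅓)*6 = 2)
r(G) = ¾ - G/4
L(F, Z) = -7 + F (L(F, Z) = F - 7 = -7 + F)
A = -7 (A = -2*5 + 3 = -10 + 3 = -7)
A*L(10, I(2)) + r(-2) = -7*(-7 + 10) + (¾ - ¼*(-2)) = -7*3 + (¾ + ½) = -21 + 5/4 = -79/4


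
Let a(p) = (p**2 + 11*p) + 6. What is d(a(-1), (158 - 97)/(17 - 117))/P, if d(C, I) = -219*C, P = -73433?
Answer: -876/73433 ≈ -0.011929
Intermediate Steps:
a(p) = 6 + p**2 + 11*p
d(a(-1), (158 - 97)/(17 - 117))/P = -219*(6 + (-1)**2 + 11*(-1))/(-73433) = -219*(6 + 1 - 11)*(-1/73433) = -219*(-4)*(-1/73433) = 876*(-1/73433) = -876/73433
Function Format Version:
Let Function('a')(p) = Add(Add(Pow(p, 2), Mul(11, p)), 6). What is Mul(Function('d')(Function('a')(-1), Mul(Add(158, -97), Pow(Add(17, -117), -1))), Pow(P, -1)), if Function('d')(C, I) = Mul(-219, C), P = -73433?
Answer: Rational(-876, 73433) ≈ -0.011929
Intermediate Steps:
Function('a')(p) = Add(6, Pow(p, 2), Mul(11, p))
Mul(Function('d')(Function('a')(-1), Mul(Add(158, -97), Pow(Add(17, -117), -1))), Pow(P, -1)) = Mul(Mul(-219, Add(6, Pow(-1, 2), Mul(11, -1))), Pow(-73433, -1)) = Mul(Mul(-219, Add(6, 1, -11)), Rational(-1, 73433)) = Mul(Mul(-219, -4), Rational(-1, 73433)) = Mul(876, Rational(-1, 73433)) = Rational(-876, 73433)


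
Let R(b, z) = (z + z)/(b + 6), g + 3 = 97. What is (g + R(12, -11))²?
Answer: 697225/81 ≈ 8607.7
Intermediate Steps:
g = 94 (g = -3 + 97 = 94)
R(b, z) = 2*z/(6 + b) (R(b, z) = (2*z)/(6 + b) = 2*z/(6 + b))
(g + R(12, -11))² = (94 + 2*(-11)/(6 + 12))² = (94 + 2*(-11)/18)² = (94 + 2*(-11)*(1/18))² = (94 - 11/9)² = (835/9)² = 697225/81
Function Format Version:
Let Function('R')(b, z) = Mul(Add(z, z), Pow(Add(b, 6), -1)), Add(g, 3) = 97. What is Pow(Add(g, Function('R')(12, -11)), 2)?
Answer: Rational(697225, 81) ≈ 8607.7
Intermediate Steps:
g = 94 (g = Add(-3, 97) = 94)
Function('R')(b, z) = Mul(2, z, Pow(Add(6, b), -1)) (Function('R')(b, z) = Mul(Mul(2, z), Pow(Add(6, b), -1)) = Mul(2, z, Pow(Add(6, b), -1)))
Pow(Add(g, Function('R')(12, -11)), 2) = Pow(Add(94, Mul(2, -11, Pow(Add(6, 12), -1))), 2) = Pow(Add(94, Mul(2, -11, Pow(18, -1))), 2) = Pow(Add(94, Mul(2, -11, Rational(1, 18))), 2) = Pow(Add(94, Rational(-11, 9)), 2) = Pow(Rational(835, 9), 2) = Rational(697225, 81)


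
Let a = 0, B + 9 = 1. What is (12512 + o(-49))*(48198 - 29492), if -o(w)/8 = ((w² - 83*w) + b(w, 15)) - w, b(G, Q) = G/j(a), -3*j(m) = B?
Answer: -738456762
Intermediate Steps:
B = -8 (B = -9 + 1 = -8)
j(m) = 8/3 (j(m) = -⅓*(-8) = 8/3)
b(G, Q) = 3*G/8 (b(G, Q) = G/(8/3) = G*(3/8) = 3*G/8)
o(w) = -8*w² + 669*w (o(w) = -8*(((w² - 83*w) + 3*w/8) - w) = -8*((w² - 661*w/8) - w) = -8*(w² - 669*w/8) = -8*w² + 669*w)
(12512 + o(-49))*(48198 - 29492) = (12512 - 49*(669 - 8*(-49)))*(48198 - 29492) = (12512 - 49*(669 + 392))*18706 = (12512 - 49*1061)*18706 = (12512 - 51989)*18706 = -39477*18706 = -738456762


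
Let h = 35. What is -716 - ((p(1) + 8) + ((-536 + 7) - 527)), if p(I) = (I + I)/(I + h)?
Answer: 5975/18 ≈ 331.94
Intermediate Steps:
p(I) = 2*I/(35 + I) (p(I) = (I + I)/(I + 35) = (2*I)/(35 + I) = 2*I/(35 + I))
-716 - ((p(1) + 8) + ((-536 + 7) - 527)) = -716 - ((2*1/(35 + 1) + 8) + ((-536 + 7) - 527)) = -716 - ((2*1/36 + 8) + (-529 - 527)) = -716 - ((2*1*(1/36) + 8) - 1056) = -716 - ((1/18 + 8) - 1056) = -716 - (145/18 - 1056) = -716 - 1*(-18863/18) = -716 + 18863/18 = 5975/18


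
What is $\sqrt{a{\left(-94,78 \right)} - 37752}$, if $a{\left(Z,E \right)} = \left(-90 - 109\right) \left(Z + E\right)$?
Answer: $2 i \sqrt{8642} \approx 185.92 i$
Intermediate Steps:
$a{\left(Z,E \right)} = - 199 E - 199 Z$ ($a{\left(Z,E \right)} = - 199 \left(E + Z\right) = - 199 E - 199 Z$)
$\sqrt{a{\left(-94,78 \right)} - 37752} = \sqrt{\left(\left(-199\right) 78 - -18706\right) - 37752} = \sqrt{\left(-15522 + 18706\right) - 37752} = \sqrt{3184 - 37752} = \sqrt{-34568} = 2 i \sqrt{8642}$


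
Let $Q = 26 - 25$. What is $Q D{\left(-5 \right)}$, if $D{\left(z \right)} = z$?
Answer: $-5$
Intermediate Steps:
$Q = 1$ ($Q = 26 - 25 = 1$)
$Q D{\left(-5 \right)} = 1 \left(-5\right) = -5$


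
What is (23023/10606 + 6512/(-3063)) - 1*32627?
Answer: -1059925076429/32486178 ≈ -32627.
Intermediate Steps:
(23023/10606 + 6512/(-3063)) - 1*32627 = (23023*(1/10606) + 6512*(-1/3063)) - 32627 = (23023/10606 - 6512/3063) - 32627 = 1453177/32486178 - 32627 = -1059925076429/32486178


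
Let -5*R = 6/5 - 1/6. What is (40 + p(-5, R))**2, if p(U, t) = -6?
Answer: 1156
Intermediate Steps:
R = -31/150 (R = -(6/5 - 1/6)/5 = -1/5*31/30 = -31/150 ≈ -0.20667)
(40 + p(-5, R))**2 = (40 - 6)**2 = 34**2 = 1156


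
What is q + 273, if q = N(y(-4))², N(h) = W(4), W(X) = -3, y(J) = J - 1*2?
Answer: 282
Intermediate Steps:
y(J) = -2 + J (y(J) = J - 2 = -2 + J)
N(h) = -3
q = 9 (q = (-3)² = 9)
q + 273 = 9 + 273 = 282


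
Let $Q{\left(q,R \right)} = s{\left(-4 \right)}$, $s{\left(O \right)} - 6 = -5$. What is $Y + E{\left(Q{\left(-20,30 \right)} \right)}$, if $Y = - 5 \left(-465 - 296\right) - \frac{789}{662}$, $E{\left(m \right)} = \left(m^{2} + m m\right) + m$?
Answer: $\frac{2520107}{662} \approx 3806.8$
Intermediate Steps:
$s{\left(O \right)} = 1$ ($s{\left(O \right)} = 6 - 5 = 1$)
$Q{\left(q,R \right)} = 1$
$E{\left(m \right)} = m + 2 m^{2}$ ($E{\left(m \right)} = \left(m^{2} + m^{2}\right) + m = 2 m^{2} + m = m + 2 m^{2}$)
$Y = \frac{2518121}{662}$ ($Y = \left(-5\right) \left(-761\right) - \frac{789}{662} = 3805 - \frac{789}{662} = \frac{2518121}{662} \approx 3803.8$)
$Y + E{\left(Q{\left(-20,30 \right)} \right)} = \frac{2518121}{662} + 1 \left(1 + 2 \cdot 1\right) = \frac{2518121}{662} + 1 \left(1 + 2\right) = \frac{2518121}{662} + 1 \cdot 3 = \frac{2518121}{662} + 3 = \frac{2520107}{662}$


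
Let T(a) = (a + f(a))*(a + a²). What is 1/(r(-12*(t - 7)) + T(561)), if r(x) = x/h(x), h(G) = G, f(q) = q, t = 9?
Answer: 1/353746405 ≈ 2.8269e-9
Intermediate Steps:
r(x) = 1 (r(x) = x/x = 1)
T(a) = 2*a*(a + a²) (T(a) = (a + a)*(a + a²) = (2*a)*(a + a²) = 2*a*(a + a²))
1/(r(-12*(t - 7)) + T(561)) = 1/(1 + 2*561²*(1 + 561)) = 1/(1 + 2*314721*562) = 1/(1 + 353746404) = 1/353746405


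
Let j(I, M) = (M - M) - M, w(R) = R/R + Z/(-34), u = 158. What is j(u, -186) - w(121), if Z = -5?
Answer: 6285/34 ≈ 184.85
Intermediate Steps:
w(R) = 39/34 (w(R) = R/R - 5/(-34) = 1 - 5*(-1/34) = 1 + 5/34 = 39/34)
j(I, M) = -M (j(I, M) = 0 - M = -M)
j(u, -186) - w(121) = -1*(-186) - 1*39/34 = 186 - 39/34 = 6285/34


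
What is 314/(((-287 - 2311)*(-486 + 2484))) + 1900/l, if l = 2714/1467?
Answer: 3617081784251/3521960514 ≈ 1027.0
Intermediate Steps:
l = 2714/1467 (l = 2714*(1/1467) = 2714/1467 ≈ 1.8500)
314/(((-287 - 2311)*(-486 + 2484))) + 1900/l = 314/(((-287 - 2311)*(-486 + 2484))) + 1900/(2714/1467) = 314/((-2598*1998)) + 1900*(1467/2714) = 314/(-5190804) + 1393650/1357 = 314*(-1/5190804) + 1393650/1357 = -157/2595402 + 1393650/1357 = 3617081784251/3521960514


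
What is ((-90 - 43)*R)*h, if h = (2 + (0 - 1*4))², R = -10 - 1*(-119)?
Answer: -57988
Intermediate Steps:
R = 109 (R = -10 + 119 = 109)
h = 4 (h = (2 + (0 - 4))² = (2 - 4)² = (-2)² = 4)
((-90 - 43)*R)*h = ((-90 - 43)*109)*4 = -133*109*4 = -14497*4 = -57988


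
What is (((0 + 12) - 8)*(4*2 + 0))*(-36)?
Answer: -1152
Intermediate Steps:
(((0 + 12) - 8)*(4*2 + 0))*(-36) = ((12 - 8)*(8 + 0))*(-36) = (4*8)*(-36) = 32*(-36) = -1152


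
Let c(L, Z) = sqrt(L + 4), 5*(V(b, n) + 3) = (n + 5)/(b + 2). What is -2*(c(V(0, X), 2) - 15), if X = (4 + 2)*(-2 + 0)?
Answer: 30 - sqrt(30)/5 ≈ 28.905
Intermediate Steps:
X = -12 (X = 6*(-2) = -12)
V(b, n) = -3 + (5 + n)/(5*(2 + b)) (V(b, n) = -3 + ((n + 5)/(b + 2))/5 = -3 + ((5 + n)/(2 + b))/5 = -3 + (5 + n)/(5*(2 + b)))
c(L, Z) = sqrt(4 + L)
-2*(c(V(0, X), 2) - 15) = -2*(sqrt(4 + (-25 - 12 - 15*0)/(5*(2 + 0))) - 15) = -2*(sqrt(4 + (1/5)*(-25 - 12 + 0)/2) - 15) = -2*(sqrt(4 + (1/5)*(1/2)*(-37)) - 15) = -2*(sqrt(4 - 37/10) - 15) = -2*(sqrt(3/10) - 15) = -2*(sqrt(30)/10 - 15) = -2*(-15 + sqrt(30)/10) = 30 - sqrt(30)/5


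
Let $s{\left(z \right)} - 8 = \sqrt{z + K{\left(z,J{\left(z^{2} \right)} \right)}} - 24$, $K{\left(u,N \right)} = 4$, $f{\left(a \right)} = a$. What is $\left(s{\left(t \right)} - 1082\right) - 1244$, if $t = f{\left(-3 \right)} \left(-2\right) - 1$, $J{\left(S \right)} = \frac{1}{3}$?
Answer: $-2339$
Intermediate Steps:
$J{\left(S \right)} = \frac{1}{3}$
$t = 5$ ($t = \left(-3\right) \left(-2\right) - 1 = 6 - 1 = 5$)
$s{\left(z \right)} = -16 + \sqrt{4 + z}$ ($s{\left(z \right)} = 8 + \left(\sqrt{z + 4} - 24\right) = 8 + \left(\sqrt{4 + z} - 24\right) = 8 + \left(-24 + \sqrt{4 + z}\right) = -16 + \sqrt{4 + z}$)
$\left(s{\left(t \right)} - 1082\right) - 1244 = \left(\left(-16 + \sqrt{4 + 5}\right) - 1082\right) - 1244 = \left(\left(-16 + \sqrt{9}\right) - 1082\right) - 1244 = \left(\left(-16 + 3\right) - 1082\right) - 1244 = \left(-13 - 1082\right) - 1244 = -1095 - 1244 = -2339$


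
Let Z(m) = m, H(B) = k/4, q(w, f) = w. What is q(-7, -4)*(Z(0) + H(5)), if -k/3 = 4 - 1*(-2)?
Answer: 63/2 ≈ 31.500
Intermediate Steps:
k = -18 (k = -3*(4 - 1*(-2)) = -3*(4 + 2) = -3*6 = -18)
H(B) = -9/2 (H(B) = -18/4 = -18*¼ = -9/2)
q(-7, -4)*(Z(0) + H(5)) = -7*(0 - 9/2) = -7*(-9/2) = 63/2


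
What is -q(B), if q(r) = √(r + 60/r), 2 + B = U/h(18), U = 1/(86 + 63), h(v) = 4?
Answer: -I*√448210976491/118306 ≈ -5.6589*I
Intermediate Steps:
U = 1/149 ≈ 0.0067114
B = -1191/596 (B = -2 + (1/149)/4 = -2 + (1/149)*(¼) = -2 + 1/596 = -1191/596 ≈ -1.9983)
-q(B) = -√(-1191/596 + 60/(-1191/596)) = -√(-1191/596 + 60*(-596/1191)) = -√(-1191/596 - 11920/397) = -√(-7577147/236612) = -I*√448210976491/118306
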